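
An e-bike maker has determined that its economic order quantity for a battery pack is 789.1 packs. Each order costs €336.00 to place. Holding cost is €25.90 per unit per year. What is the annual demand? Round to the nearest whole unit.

D ≈ 23,999 packs per year

Squaring Q* = √(2DS/H) gives Q*² = 2DS/H.
From Q* = √(2DS/H): D = Q*²H / (2S) = 789.1² × 25.9 / (2 × 336) = 23999.079.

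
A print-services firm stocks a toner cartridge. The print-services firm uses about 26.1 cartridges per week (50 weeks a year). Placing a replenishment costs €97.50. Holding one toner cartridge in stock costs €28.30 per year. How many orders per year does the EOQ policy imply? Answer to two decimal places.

N ≈ 13.76 orders per year

Annual demand D = 26.1 × 50 = 1,305.
The optimal lot size = √(2DS/H) = √(2 × 1,305 × 97.5 / 28.3) ≈ 94.83.
Orders per year = D / Q* = 1,305 / 94.83 ≈ 13.762.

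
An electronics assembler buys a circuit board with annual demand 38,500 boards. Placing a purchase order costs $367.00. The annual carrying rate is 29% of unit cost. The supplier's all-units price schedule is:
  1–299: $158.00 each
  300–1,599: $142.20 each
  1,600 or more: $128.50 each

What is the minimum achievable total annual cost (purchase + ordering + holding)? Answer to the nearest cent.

TC* ≈ $4,985,892.94

Holding cost per unit per year at price C is H = 0.29·C.
Candidates are each tier's EOQ (if it falls in that tier) and each price-break quantity.
Tier 1 ($158.00): EOQ = 785.3 exceeds tier's upper bound 299, so this tier is dominated.
EOQ at $142.20 = 827.8 (feasible in tier 2): TC = 38,500×$142.20 + (38,500/827.8)×367 + (827.8/2)×0.29×$142.20 = $5,508,837.14.
EOQ at $128.50 = 870.8 < 1600, so use break Q=1600: TC = 38,500×$128.50 + (38,500/1600.0)×367 + (1600.0/2)×0.29×$128.50 = $4,985,892.94.
Lowest total cost among the candidates is at Q = 1600.0.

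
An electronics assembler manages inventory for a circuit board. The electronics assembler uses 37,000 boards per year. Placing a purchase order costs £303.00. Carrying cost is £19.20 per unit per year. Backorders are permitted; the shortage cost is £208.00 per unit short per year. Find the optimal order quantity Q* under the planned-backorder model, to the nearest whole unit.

Q* ≈ 1,129 boards

With planned backorders, Q* = √(2DS/H) · √((H+B)/B).
√(2DS/H) = √(2 × 37,000 × 303 / 19.2) = 1080.654.
√((H+B)/B) = √((19.2+208)/208) = 1.0451.
Q* ≈ 1129.429.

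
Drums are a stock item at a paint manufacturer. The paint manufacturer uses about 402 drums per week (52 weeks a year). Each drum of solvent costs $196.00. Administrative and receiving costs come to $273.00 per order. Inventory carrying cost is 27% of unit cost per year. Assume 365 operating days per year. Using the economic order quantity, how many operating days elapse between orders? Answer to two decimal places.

T ≈ 8.11 days

Annual demand D = 402 × 52 = 20,904.
Holding cost H = 0.27 × $196.00 = $52.9200 per unit per year.
EOQ = √(2DS/H) = √(2 × 20,904 × 273 / 52.92) ≈ 464.41.
Cycle time = Q*/D × 365 = 464.41 / 20,904 × 365 ≈ 8.109 days.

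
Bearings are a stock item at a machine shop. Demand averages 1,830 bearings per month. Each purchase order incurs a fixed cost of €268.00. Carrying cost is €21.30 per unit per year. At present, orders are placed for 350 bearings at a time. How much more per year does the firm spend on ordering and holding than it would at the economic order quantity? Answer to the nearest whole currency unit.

Extra cost ≈ €4,709 per year

Annual demand D = 1,830 × 12 = 21,960.
EOQ = √(2DS/H) = √(2 × 21,960 × 268 / 21.3) ≈ 743.38.
Cost at Q* = (D/Q*)S + (Q*/2)H = √(2DSH) ≈ €15,833.92.
Cost at Q = 350: (21,960/350)×268 + (350/2)×21.3 = €16,815.09 + €3,727.50 = €20,542.59.
Excess = €20,542.59 − €15,833.92 = €4,708.67.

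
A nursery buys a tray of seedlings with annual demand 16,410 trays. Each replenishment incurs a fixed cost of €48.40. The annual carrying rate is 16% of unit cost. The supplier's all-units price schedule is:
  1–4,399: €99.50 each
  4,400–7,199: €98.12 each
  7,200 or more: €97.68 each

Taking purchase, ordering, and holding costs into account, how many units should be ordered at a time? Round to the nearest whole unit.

Holding cost per unit per year at price C is H = 0.16·C.
For each price level, check whether its EOQ is feasible; otherwise the best quantity at that price is the breakpoint.
EOQ at €99.50 = 315.9 (feasible in tier 1): TC = 16,410×€99.50 + (16,410/315.9)×48.4 + (315.9/2)×0.16×€99.50 = €1,637,823.79.
EOQ at €98.12 = 318.1 < 4400, so use break Q=4400: TC = 16,410×€98.12 + (16,410/4400.0)×48.4 + (4400.0/2)×0.16×€98.12 = €1,644,867.95.
EOQ at €97.68 = 318.8 < 7200, so use break Q=7200: TC = 16,410×€97.68 + (16,410/7200.0)×48.4 + (7200.0/2)×0.16×€97.68 = €1,659,302.79.
Lowest total cost is €1,637,823.79 at Q = 315.9.

Q* ≈ 316 trays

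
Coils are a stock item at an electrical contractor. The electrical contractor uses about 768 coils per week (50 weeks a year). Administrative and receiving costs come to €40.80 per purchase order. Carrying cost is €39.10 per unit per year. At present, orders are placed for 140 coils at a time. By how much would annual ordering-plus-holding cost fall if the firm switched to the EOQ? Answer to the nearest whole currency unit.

Extra cost ≈ €2,859 per year

Annual demand D = 768 × 50 = 38,400.
EOQ = √(2DS/H) = √(2 × 38,400 × 40.8 / 39.1) ≈ 283.09.
Cost at Q* = (D/Q*)S + (Q*/2)H = √(2DSH) ≈ €11,068.76.
Cost at Q = 140: (38,400/140)×40.8 + (140/2)×39.1 = €11,190.86 + €2,737.00 = €13,927.86.
Excess = €13,927.86 − €11,068.76 = €2,859.09.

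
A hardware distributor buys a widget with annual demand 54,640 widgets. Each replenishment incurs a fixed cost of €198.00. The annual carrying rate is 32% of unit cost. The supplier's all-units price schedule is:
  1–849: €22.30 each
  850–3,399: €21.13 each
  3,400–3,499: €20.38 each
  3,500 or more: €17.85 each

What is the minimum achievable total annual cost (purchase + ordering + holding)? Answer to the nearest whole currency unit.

Holding cost per unit per year at price C is H = 0.32·C.
Evaluate total cost at each tier's feasible EOQ or, if the EOQ is below the tier, at the tier's minimum quantity.
Tier 1 (€22.30): EOQ = 1741.3 exceeds tier's upper bound 849, so this tier is dominated.
EOQ at €21.13 = 1788.9 (feasible in tier 2): TC = 54,640×€21.13 + (54,640/1788.9)×198 + (1788.9/2)×0.32×€21.13 = €1,166,638.81.
EOQ at €20.38 = 1821.5 < 3400, so use break Q=3400: TC = 54,640×€20.38 + (54,640/3400.0)×198 + (3400.0/2)×0.32×€20.38 = €1,127,831.90.
EOQ at €17.85 = 1946.3 < 3500, so use break Q=3500: TC = 54,640×€17.85 + (54,640/3500.0)×198 + (3500.0/2)×0.32×€17.85 = €988,411.06.
Lowest total cost among the candidates is at Q = 3500.0.

TC* ≈ €988,411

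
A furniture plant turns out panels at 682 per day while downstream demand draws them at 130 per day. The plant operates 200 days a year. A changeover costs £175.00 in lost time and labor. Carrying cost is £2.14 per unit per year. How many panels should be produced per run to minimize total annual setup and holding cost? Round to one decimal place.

Q* ≈ 2,292.1 panels

Annual demand D = 130 × 200 = 26,000.
Production build-up factor (1 − d/p) = 1 − 130/682 = 0.8094.
Q* = √(2DS / (H(1 − d/p))) = √(2 × 26,000 × 175 / (2.14 × 0.8094)).
= √(9,100,000 / 1.7321) ≈ 2292.115.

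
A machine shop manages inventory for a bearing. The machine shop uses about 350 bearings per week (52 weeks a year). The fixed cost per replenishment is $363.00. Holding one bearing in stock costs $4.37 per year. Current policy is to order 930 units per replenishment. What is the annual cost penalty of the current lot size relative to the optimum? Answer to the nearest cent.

Annual demand D = 350 × 52 = 18,200.
EOQ = √(2DS/H) = √(2 × 18,200 × 363 / 4.37) ≈ 1738.85.
Cost at Q* = (D/Q*)S + (Q*/2)H = √(2DSH) ≈ $7,598.79.
Cost at Q = 930: (18,200/930)×363 + (930/2)×4.37 = $7,103.87 + $2,032.05 = $9,135.92.
Excess = $9,135.92 − $7,598.79 = $1,537.13.

Extra cost ≈ $1,537.13 per year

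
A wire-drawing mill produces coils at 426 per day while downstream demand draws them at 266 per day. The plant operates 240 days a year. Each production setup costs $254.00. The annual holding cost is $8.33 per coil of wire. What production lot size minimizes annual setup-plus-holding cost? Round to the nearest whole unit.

Annual demand D = 266 × 240 = 63,840.
Production build-up factor (1 − d/p) = 1 − 266/426 = 0.3756.
Q* = √(2DS / (H(1 − d/p))) = √(2 × 63,840 × 254 / (8.33 × 0.3756)).
= √(32,430,720 / 3.1286) ≈ 3219.590.

Q* ≈ 3,220 coils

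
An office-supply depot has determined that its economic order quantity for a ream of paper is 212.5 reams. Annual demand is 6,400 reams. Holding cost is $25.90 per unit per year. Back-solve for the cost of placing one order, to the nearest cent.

S ≈ $91.37

Invert the EOQ relation Q*² = 2DS/H.
From Q* = √(2DS/H): S = Q*²H / (2D) = 212.5² × 25.9 / (2 × 6,400) = 91.3708.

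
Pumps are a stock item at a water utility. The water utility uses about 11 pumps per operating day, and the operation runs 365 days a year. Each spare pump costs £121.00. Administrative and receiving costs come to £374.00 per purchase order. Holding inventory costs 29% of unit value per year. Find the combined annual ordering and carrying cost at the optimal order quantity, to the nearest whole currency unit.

TC* ≈ £10,266

Annual demand D = 11 × 365 = 4,015.
Holding cost H = 0.29 × £121.00 = £35.0900 per unit per year.
The optimal lot size = √(2DS/H) = √(2 × 4,015 × 374 / 35.09) ≈ 292.55.
At the optimum the two cost components are equal, so total cost = 2·(Q*/2)H = Q*·H.
Minimum total = √(2DSH) = √(2 × 4,015 × 374 × 35.09) ≈ 10265.622.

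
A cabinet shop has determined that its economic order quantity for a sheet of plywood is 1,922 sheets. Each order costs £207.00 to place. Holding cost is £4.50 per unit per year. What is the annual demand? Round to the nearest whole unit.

The basic EOQ model gives Q* = √(2DS/H); rearrange for the unknown.
From Q* = √(2DS/H): D = Q*²H / (2S) = 1,922² × 4.5 / (2 × 207) = 40153.087.

D ≈ 40,153 sheets per year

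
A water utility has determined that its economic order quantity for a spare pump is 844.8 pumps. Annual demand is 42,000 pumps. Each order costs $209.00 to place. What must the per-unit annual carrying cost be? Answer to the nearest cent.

H ≈ $24.60

Invert the EOQ relation Q*² = 2DS/H.
From Q* = √(2DS/H): H = 2DS / Q*² = 2 × 42,000 × 209 / 844.8² = 24.5990.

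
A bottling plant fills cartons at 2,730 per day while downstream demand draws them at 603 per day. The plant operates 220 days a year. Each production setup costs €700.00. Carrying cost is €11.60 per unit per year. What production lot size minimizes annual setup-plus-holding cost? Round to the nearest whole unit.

Q* ≈ 4,533 cartons

Annual demand D = 603 × 220 = 132,660.
Production build-up factor (1 − d/p) = 1 − 603/2,730 = 0.7791.
Q* = √(2DS / (H(1 − d/p))) = √(2 × 132,660 × 700 / (11.6 × 0.7791)).
= √(185,724,000 / 9.0378) ≈ 4533.176.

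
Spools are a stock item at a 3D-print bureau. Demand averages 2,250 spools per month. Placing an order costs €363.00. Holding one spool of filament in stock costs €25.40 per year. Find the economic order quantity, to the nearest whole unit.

Q* ≈ 878 spools

Annual demand D = 2,250 × 12 = 27,000.
EOQ = √(2DS / H) = √(2 × 27,000 × 363 / 25.4).
= √(19,602,000 / 25.4) = √771,732.2835 ≈ 878.483.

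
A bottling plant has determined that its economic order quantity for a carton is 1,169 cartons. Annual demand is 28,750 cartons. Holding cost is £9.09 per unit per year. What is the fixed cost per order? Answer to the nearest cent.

S ≈ £216.04

Invert the EOQ relation Q*² = 2DS/H.
From Q* = √(2DS/H): S = Q*²H / (2D) = 1,169² × 9.09 / (2 × 28,750) = 216.0355.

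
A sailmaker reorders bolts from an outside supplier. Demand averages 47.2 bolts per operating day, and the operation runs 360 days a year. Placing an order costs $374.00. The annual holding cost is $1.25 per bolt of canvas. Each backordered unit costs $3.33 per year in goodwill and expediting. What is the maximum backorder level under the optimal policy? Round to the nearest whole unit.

S* ≈ 1,021 bolts

Annual demand D = 47.2 × 360 = 16,992.
With planned backorders, Q* = √(2DS/H) · √((H+B)/B).
√(2DS/H) = √(2 × 16,992 × 374 / 1.25) = 3188.732.
√((H+B)/B) = √((1.25+3.33)/3.33) = 1.1728.
Q* ≈ 3739.630.
S* = Q* · H/(H+B) = 3739.630 × 1.25/4.58 ≈ 1020.641.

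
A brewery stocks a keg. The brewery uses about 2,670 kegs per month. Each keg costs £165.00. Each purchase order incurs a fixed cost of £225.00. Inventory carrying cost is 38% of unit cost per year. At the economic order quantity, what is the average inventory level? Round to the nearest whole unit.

Annual demand D = 2,670 × 12 = 32,040.
Holding cost H = 0.38 × £165.00 = £62.7000 per unit per year.
The optimal lot size = √(2DS/H) = √(2 × 32,040 × 225 / 62.7) ≈ 479.53.
Average inventory = Q*/2 ≈ 479.53 / 2 = 239.767.

Average inventory ≈ 240 kegs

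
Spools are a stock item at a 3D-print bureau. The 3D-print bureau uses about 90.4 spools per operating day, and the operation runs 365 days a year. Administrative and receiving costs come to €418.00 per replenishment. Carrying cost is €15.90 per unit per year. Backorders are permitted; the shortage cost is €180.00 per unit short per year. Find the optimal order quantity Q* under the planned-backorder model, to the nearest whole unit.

Annual demand D = 90.4 × 365 = 32,996.
With planned backorders, Q* = √(2DS/H) · √((H+B)/B).
√(2DS/H) = √(2 × 32,996 × 418 / 15.9) = 1317.150.
√((H+B)/B) = √((15.9+180)/180) = 1.0432.
Q* ≈ 1374.093.

Q* ≈ 1,374 spools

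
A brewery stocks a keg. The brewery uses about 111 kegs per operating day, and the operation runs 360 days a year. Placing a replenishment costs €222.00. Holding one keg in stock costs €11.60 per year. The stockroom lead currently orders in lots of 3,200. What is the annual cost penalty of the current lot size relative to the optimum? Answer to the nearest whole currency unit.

Annual demand D = 111 × 360 = 39,960.
EOQ = √(2DS/H) = √(2 × 39,960 × 222 / 11.6) ≈ 1236.73.
Cost at Q* = (D/Q*)S + (Q*/2)H = √(2DSH) ≈ €14,346.08.
Cost at Q = 3,200: (39,960/3,200)×222 + (3,200/2)×11.6 = €2,772.23 + €18,560.00 = €21,332.22.
Excess = €21,332.22 − €14,346.08 = €6,986.15.

Extra cost ≈ €6,986 per year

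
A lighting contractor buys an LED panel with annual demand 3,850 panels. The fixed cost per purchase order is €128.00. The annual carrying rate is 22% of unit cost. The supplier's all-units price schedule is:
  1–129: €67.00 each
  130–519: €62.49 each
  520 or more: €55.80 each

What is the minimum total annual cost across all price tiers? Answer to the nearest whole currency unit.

Holding cost per unit per year at price C is H = 0.22·C.
Evaluate total cost at each tier's feasible EOQ or, if the EOQ is below the tier, at the tier's minimum quantity.
Tier 1 (€67.00): EOQ = 258.6 exceeds tier's upper bound 129, so this tier is dominated.
EOQ at €62.49 = 267.8 (feasible in tier 2): TC = 3,850×€62.49 + (3,850/267.8)×128 + (267.8/2)×0.22×€62.49 = €244,267.51.
EOQ at €55.80 = 283.3 < 520, so use break Q=520: TC = 3,850×€55.80 + (3,850/520.0)×128 + (520.0/2)×0.22×€55.80 = €218,969.45.
Lowest total cost among the candidates is at Q = 520.0.

TC* ≈ €218,969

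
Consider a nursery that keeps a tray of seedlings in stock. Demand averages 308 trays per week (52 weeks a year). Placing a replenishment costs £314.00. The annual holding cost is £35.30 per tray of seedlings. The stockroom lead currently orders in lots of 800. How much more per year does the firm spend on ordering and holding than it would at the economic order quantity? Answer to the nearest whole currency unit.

Extra cost ≈ £1,564 per year

Annual demand D = 308 × 52 = 16,016.
EOQ = √(2DS/H) = √(2 × 16,016 × 314 / 35.3) ≈ 533.79.
Cost at Q* = (D/Q*)S + (Q*/2)H = √(2DSH) ≈ £18,842.75.
Cost at Q = 800: (16,016/800)×314 + (800/2)×35.3 = £6,286.28 + £14,120.00 = £20,406.28.
Excess = £20,406.28 − £18,842.75 = £1,563.53.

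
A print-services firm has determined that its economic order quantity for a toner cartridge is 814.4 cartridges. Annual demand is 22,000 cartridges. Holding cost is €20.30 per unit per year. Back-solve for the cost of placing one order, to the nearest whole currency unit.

Invert the EOQ relation Q*² = 2DS/H.
From Q* = √(2DS/H): S = Q*²H / (2D) = 814.4² × 20.3 / (2 × 22,000) = 305.9982.

S ≈ €306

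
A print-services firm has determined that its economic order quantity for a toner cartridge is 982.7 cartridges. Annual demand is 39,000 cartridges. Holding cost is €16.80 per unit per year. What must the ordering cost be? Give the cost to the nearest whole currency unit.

Invert the EOQ relation Q*² = 2DS/H.
From Q* = √(2DS/H): S = Q*²H / (2D) = 982.7² × 16.8 / (2 × 39,000) = 207.9968.

S ≈ €208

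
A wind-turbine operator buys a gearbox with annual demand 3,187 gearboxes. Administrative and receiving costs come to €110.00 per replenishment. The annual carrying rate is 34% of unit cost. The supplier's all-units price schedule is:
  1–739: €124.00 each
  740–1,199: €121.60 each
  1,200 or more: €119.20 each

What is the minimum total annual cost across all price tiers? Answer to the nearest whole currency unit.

Holding cost per unit per year at price C is H = 0.34·C.
For each price level, check whether its EOQ is feasible; otherwise the best quantity at that price is the breakpoint.
EOQ at €124.00 = 129.0 (feasible in tier 1): TC = 3,187×€124.00 + (3,187/129.0)×110 + (129.0/2)×0.34×€124.00 = €400,624.92.
EOQ at €121.60 = 130.2 < 740, so use break Q=740: TC = 3,187×€121.60 + (3,187/740.0)×110 + (740.0/2)×0.34×€121.60 = €403,310.22.
EOQ at €119.20 = 131.5 < 1200, so use break Q=1200: TC = 3,187×€119.20 + (3,187/1200.0)×110 + (1200.0/2)×0.34×€119.20 = €404,499.34.
Lowest total cost among the candidates is at Q = 129.0.

TC* ≈ €400,625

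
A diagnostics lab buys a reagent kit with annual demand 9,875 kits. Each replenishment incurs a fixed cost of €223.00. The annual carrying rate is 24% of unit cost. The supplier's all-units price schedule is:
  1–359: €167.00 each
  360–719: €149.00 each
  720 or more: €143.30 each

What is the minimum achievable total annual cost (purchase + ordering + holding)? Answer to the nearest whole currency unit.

Holding cost per unit per year at price C is H = 0.24·C.
For each price level, check whether its EOQ is feasible; otherwise the best quantity at that price is the breakpoint.
EOQ at €167.00 = 331.5 (feasible in tier 1): TC = 9,875×€167.00 + (9,875/331.5)×223 + (331.5/2)×0.24×€167.00 = €1,662,411.17.
EOQ at €149.00 = 350.9 < 360, so use break Q=360: TC = 9,875×€149.00 + (9,875/360.0)×223 + (360.0/2)×0.24×€149.00 = €1,483,928.81.
EOQ at €143.30 = 357.9 < 720, so use break Q=720: TC = 9,875×€143.30 + (9,875/720.0)×223 + (720.0/2)×0.24×€143.30 = €1,430,527.13.
Lowest total cost among the candidates is at Q = 720.0.

TC* ≈ €1,430,527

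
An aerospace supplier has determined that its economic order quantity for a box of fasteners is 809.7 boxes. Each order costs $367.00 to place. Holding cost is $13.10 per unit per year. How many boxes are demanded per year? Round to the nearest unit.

Invert the EOQ relation Q*² = 2DS/H.
From Q* = √(2DS/H): D = Q*²H / (2S) = 809.7² × 13.1 / (2 × 367) = 11701.014.

D ≈ 11,701 boxes per year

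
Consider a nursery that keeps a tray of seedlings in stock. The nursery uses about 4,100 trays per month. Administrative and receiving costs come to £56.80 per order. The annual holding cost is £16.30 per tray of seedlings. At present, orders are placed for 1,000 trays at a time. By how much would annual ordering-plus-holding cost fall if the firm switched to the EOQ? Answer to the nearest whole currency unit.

Extra cost ≈ £1,400 per year

Annual demand D = 4,100 × 12 = 49,200.
EOQ = √(2DS/H) = √(2 × 49,200 × 56.8 / 16.3) ≈ 585.57.
Cost at Q* = (D/Q*)S + (Q*/2)H = √(2DSH) ≈ £9,544.77.
Cost at Q = 1,000: (49,200/1,000)×56.8 + (1,000/2)×16.3 = £2,794.56 + £8,150.00 = £10,944.56.
Excess = £10,944.56 − £9,544.77 = £1,399.79.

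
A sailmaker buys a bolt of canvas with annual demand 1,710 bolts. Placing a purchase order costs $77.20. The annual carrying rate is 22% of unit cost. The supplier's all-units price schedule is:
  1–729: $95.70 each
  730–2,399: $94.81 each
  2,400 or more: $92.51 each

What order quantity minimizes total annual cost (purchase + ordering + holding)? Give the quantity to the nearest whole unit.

Q* ≈ 112 bolts

Holding cost per unit per year at price C is H = 0.22·C.
Evaluate total cost at each tier's feasible EOQ or, if the EOQ is below the tier, at the tier's minimum quantity.
EOQ at $95.70 = 112.0 (feasible in tier 1): TC = 1,710×$95.70 + (1,710/112.0)×77.2 + (112.0/2)×0.22×$95.70 = $166,004.70.
EOQ at $94.81 = 112.5 < 730, so use break Q=730: TC = 1,710×$94.81 + (1,710/730.0)×77.2 + (730.0/2)×0.22×$94.81 = $169,919.18.
EOQ at $92.51 = 113.9 < 2400, so use break Q=2400: TC = 1,710×$92.51 + (1,710/2400.0)×77.2 + (2400.0/2)×0.22×$92.51 = $182,669.75.
Lowest total cost is $166,004.70 at Q = 112.0.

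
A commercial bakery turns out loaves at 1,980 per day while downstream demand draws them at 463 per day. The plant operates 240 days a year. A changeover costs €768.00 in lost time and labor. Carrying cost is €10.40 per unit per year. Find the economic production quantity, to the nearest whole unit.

Q* ≈ 4,628 loaves

Annual demand D = 463 × 240 = 111,120.
Production build-up factor (1 − d/p) = 1 − 463/1,980 = 0.7662.
Q* = √(2DS / (H(1 − d/p))) = √(2 × 111,120 × 768 / (10.4 × 0.7662)).
= √(170,680,320 / 7.9681) ≈ 4628.229.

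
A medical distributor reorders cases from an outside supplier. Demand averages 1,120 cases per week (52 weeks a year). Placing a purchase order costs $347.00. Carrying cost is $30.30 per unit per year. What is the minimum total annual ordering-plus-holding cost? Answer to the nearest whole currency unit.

Annual demand D = 1,120 × 52 = 58,240.
Q* = √(2DS/H) = √(2 × 58,240 × 347 / 30.3) ≈ 1154.97.
At the optimum the two cost components are equal, so total cost = 2·(Q*/2)H = Q*·H.
Minimum total = √(2DSH) = √(2 × 58,240 × 347 × 30.3) ≈ 34995.462.

TC* ≈ $34,995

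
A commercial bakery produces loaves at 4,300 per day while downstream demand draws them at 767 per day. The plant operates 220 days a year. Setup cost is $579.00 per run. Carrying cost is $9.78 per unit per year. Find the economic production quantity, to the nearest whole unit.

Annual demand D = 767 × 220 = 168,740.
Production build-up factor (1 − d/p) = 1 − 767/4,300 = 0.8216.
Q* = √(2DS / (H(1 − d/p))) = √(2 × 168,740 × 579 / (9.78 × 0.8216)).
= √(195,400,920 / 8.0355) ≈ 4931.242.

Q* ≈ 4,931 loaves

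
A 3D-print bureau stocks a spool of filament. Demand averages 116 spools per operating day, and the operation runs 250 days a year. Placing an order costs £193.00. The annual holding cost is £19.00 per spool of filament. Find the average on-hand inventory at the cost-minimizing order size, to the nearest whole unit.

Average inventory ≈ 384 spools

Annual demand D = 116 × 250 = 29,000.
EOQ = √(2DS/H) = √(2 × 29,000 × 193 / 19) ≈ 767.57.
Average inventory = Q*/2 ≈ 767.57 / 2 = 383.783.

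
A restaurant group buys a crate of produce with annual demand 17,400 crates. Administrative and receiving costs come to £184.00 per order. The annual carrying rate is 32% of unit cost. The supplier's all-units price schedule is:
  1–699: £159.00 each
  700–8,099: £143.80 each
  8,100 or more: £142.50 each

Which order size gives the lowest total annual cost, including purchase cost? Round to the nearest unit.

Q* ≈ 700 crates

Holding cost per unit per year at price C is H = 0.32·C.
For each price level, check whether its EOQ is feasible; otherwise the best quantity at that price is the breakpoint.
EOQ at £159.00 = 354.8 (feasible in tier 1): TC = 17,400×£159.00 + (17,400/354.8)×184 + (354.8/2)×0.32×£159.00 = £2,784,649.79.
EOQ at £143.80 = 373.0 < 700, so use break Q=700: TC = 17,400×£143.80 + (17,400/700.0)×184 + (700.0/2)×0.32×£143.80 = £2,522,799.31.
EOQ at £142.50 = 374.7 < 8100, so use break Q=8100: TC = 17,400×£142.50 + (17,400/8100.0)×184 + (8100.0/2)×0.32×£142.50 = £2,664,575.26.
Lowest total cost is £2,522,799.31 at Q = 700.0.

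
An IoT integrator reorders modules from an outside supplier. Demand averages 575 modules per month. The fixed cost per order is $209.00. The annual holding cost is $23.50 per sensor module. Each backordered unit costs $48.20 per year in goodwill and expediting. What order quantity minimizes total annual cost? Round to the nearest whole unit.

Annual demand D = 575 × 12 = 6,900.
With planned backorders, Q* = √(2DS/H) · √((H+B)/B).
√(2DS/H) = √(2 × 6,900 × 209 / 23.5) = 350.331.
√((H+B)/B) = √((23.5+48.2)/48.2) = 1.2197.
Q* ≈ 427.282.

Q* ≈ 427 modules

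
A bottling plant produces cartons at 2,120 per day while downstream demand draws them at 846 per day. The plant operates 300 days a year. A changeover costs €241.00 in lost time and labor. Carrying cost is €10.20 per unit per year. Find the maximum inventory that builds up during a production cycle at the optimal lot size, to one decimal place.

Annual demand D = 846 × 300 = 253,800.
Production build-up factor (1 − d/p) = 1 − 846/2,120 = 0.6009.
Q* = √(2DS / (H(1 − d/p))) = √(2 × 253,800 × 241 / (10.2 × 0.6009)).
= √(122,331,600 / 6.1296) ≈ 4467.376.
Maximum inventory = Q*(1 − d/p) = 4467.376 × 0.6009 ≈ 2684.640.

I_max ≈ 2,684.6 cartons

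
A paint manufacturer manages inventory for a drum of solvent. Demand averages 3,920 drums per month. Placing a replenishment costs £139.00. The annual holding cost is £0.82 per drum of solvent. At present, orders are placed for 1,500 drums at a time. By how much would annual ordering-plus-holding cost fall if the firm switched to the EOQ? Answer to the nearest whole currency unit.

Extra cost ≈ £1,699 per year

Annual demand D = 3,920 × 12 = 47,040.
EOQ = √(2DS/H) = √(2 × 47,040 × 139 / 0.82) ≈ 3993.46.
Cost at Q* = (D/Q*)S + (Q*/2)H = √(2DSH) ≈ £3,274.64.
Cost at Q = 1,500: (47,040/1,500)×139 + (1,500/2)×0.82 = £4,359.04 + £615.00 = £4,974.04.
Excess = £4,974.04 − £3,274.64 = £1,699.40.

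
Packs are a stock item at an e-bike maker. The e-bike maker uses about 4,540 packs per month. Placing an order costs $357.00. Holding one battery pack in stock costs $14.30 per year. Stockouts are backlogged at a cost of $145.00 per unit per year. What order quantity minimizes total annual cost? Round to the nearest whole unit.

Annual demand D = 4,540 × 12 = 54,480.
With planned backorders, Q* = √(2DS/H) · √((H+B)/B).
√(2DS/H) = √(2 × 54,480 × 357 / 14.3) = 1649.300.
√((H+B)/B) = √((14.3+145)/145) = 1.0482.
Q* ≈ 1728.715.

Q* ≈ 1,729 packs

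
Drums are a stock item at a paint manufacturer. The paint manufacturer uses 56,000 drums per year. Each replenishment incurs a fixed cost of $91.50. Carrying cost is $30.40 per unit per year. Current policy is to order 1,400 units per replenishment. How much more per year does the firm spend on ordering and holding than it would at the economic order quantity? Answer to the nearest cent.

Extra cost ≈ $7,289.53 per year

EOQ = √(2DS/H) = √(2 × 56,000 × 91.5 / 30.4) ≈ 580.61.
Cost at Q* = (D/Q*)S + (Q*/2)H = √(2DSH) ≈ $17,650.47.
Cost at Q = 1,400: (56,000/1,400)×91.5 + (1,400/2)×30.4 = $3,660.00 + $21,280.00 = $24,940.00.
Excess = $24,940.00 − $17,650.47 = $7,289.53.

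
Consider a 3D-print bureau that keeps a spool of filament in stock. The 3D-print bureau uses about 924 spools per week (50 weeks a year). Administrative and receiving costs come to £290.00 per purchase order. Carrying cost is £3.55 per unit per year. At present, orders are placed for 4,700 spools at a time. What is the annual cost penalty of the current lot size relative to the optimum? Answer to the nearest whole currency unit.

Extra cost ≈ £1,440 per year

Annual demand D = 924 × 50 = 46,200.
EOQ = √(2DS/H) = √(2 × 46,200 × 290 / 3.55) ≈ 2747.39.
Cost at Q* = (D/Q*)S + (Q*/2)H = √(2DSH) ≈ £9,753.25.
Cost at Q = 4,700: (46,200/4,700)×290 + (4,700/2)×3.55 = £2,850.64 + £8,342.50 = £11,193.14.
Excess = £11,193.14 − £9,753.25 = £1,439.89.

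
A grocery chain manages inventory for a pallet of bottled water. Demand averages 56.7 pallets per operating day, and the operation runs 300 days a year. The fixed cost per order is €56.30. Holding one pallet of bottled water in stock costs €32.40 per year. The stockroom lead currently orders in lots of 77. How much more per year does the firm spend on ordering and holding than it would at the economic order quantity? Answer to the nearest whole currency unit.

Annual demand D = 56.7 × 300 = 17,010.
EOQ = √(2DS/H) = √(2 × 17,010 × 56.3 / 32.4) ≈ 243.14.
Cost at Q* = (D/Q*)S + (Q*/2)H = √(2DSH) ≈ €7,877.60.
Cost at Q = 77: (17,010/77)×56.3 + (77/2)×32.4 = €12,437.18 + €1,247.40 = €13,684.58.
Excess = €13,684.58 − €7,877.60 = €5,806.98.

Extra cost ≈ €5,807 per year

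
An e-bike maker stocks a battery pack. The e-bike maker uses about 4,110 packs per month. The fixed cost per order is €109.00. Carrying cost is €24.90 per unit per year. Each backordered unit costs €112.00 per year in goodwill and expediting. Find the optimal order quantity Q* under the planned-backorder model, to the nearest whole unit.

Annual demand D = 4,110 × 12 = 49,320.
With planned backorders, Q* = √(2DS/H) · √((H+B)/B).
√(2DS/H) = √(2 × 49,320 × 109 / 24.9) = 657.113.
√((H+B)/B) = √((24.9+112)/112) = 1.1056.
Q* ≈ 726.495.

Q* ≈ 726 packs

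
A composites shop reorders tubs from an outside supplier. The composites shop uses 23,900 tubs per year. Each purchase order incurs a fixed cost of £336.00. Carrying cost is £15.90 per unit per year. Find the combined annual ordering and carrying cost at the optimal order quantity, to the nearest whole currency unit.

The optimal lot size = √(2DS/H) = √(2 × 23,900 × 336 / 15.9) ≈ 1005.04.
At the optimum the two cost components are equal, so total cost = 2·(Q*/2)H = Q*·H.
Minimum total = √(2DSH) = √(2 × 23,900 × 336 × 15.9) ≈ 15980.198.

TC* ≈ £15,980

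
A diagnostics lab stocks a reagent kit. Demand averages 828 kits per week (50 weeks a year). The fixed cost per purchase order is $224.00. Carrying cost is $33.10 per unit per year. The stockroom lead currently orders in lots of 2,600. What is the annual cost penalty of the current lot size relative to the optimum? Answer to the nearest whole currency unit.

Annual demand D = 828 × 50 = 41,400.
EOQ = √(2DS/H) = √(2 × 41,400 × 224 / 33.1) ≈ 748.56.
Cost at Q* = (D/Q*)S + (Q*/2)H = √(2DSH) ≈ $24,777.25.
Cost at Q = 2,600: (41,400/2,600)×224 + (2,600/2)×33.1 = $3,566.77 + $43,030.00 = $46,596.77.
Excess = $46,596.77 − $24,777.25 = $21,819.52.

Extra cost ≈ $21,820 per year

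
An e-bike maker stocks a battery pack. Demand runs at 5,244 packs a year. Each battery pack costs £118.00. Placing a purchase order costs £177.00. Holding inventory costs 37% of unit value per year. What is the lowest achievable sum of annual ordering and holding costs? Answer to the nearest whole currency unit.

TC* ≈ £9,003

Holding cost H = 0.37 × £118.00 = £43.6600 per unit per year.
The optimal lot size = √(2DS/H) = √(2 × 5,244 × 177 / 43.66) ≈ 206.20.
At Q*, ordering cost (D/Q*)S equals holding cost (Q*/2)H, each = √(DSH/2).
Minimum total = √(2DSH) = √(2 × 5,244 × 177 × 43.66) ≈ 9002.743.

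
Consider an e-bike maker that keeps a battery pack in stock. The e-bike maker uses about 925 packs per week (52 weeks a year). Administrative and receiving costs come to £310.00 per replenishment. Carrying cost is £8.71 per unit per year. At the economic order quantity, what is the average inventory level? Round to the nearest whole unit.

Average inventory ≈ 925 packs

Annual demand D = 925 × 52 = 48,100.
Q* = √(2DS/H) = √(2 × 48,100 × 310 / 8.71) ≈ 1850.37.
Average inventory = Q*/2 ≈ 1850.37 / 2 = 925.187.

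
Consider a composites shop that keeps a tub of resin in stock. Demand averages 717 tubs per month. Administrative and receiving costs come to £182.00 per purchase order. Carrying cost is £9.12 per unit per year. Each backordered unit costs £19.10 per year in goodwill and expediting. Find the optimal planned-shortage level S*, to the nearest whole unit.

Annual demand D = 717 × 12 = 8,604.
With planned backorders, Q* = √(2DS/H) · √((H+B)/B).
√(2DS/H) = √(2 × 8,604 × 182 / 9.12) = 586.008.
√((H+B)/B) = √((9.12+19.1)/19.1) = 1.2155.
Q* ≈ 712.304.
S* = Q* · H/(H+B) = 712.304 × 9.12/28.22 ≈ 230.199.

S* ≈ 230 tubs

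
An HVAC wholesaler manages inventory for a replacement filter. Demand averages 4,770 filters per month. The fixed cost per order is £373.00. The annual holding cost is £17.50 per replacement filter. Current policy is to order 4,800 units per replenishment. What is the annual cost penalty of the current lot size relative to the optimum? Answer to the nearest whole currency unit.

Extra cost ≈ £19,112 per year

Annual demand D = 4,770 × 12 = 57,240.
EOQ = √(2DS/H) = √(2 × 57,240 × 373 / 17.5) ≈ 1562.07.
Cost at Q* = (D/Q*)S + (Q*/2)H = √(2DSH) ≈ £27,336.21.
Cost at Q = 4,800: (57,240/4,800)×373 + (4,800/2)×17.5 = £4,448.03 + £42,000.00 = £46,448.03.
Excess = £46,448.03 − £27,336.21 = £19,111.82.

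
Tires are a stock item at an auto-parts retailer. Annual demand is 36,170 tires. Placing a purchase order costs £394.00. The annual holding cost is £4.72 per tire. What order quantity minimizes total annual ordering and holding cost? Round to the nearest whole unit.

EOQ = √(2DS / H) = √(2 × 36,170 × 394 / 4.72).
= √(28,501,960 / 4.72) = √6,038,550.8475 ≈ 2457.346.

Q* ≈ 2,457 tires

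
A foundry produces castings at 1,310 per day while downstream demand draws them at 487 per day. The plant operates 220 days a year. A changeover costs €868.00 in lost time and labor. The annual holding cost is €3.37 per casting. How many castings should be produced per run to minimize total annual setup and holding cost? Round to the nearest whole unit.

Annual demand D = 487 × 220 = 107,140.
Production build-up factor (1 − d/p) = 1 − 487/1,310 = 0.6282.
Q* = √(2DS / (H(1 − d/p))) = √(2 × 107,140 × 868 / (3.37 × 0.6282)).
= √(185,995,040 / 2.1172) ≈ 9372.846.

Q* ≈ 9,373 castings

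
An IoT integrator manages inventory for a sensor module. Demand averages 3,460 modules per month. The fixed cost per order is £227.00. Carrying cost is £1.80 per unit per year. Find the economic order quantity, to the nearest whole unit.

Annual demand D = 3,460 × 12 = 41,520.
EOQ = √(2DS / H) = √(2 × 41,520 × 227 / 1.8).
= √(18,850,080 / 1.8) = √10,472,266.6667 ≈ 3236.088.

Q* ≈ 3,236 modules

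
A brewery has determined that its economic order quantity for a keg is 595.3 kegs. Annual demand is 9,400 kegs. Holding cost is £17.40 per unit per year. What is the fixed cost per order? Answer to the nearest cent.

The basic EOQ model gives Q* = √(2DS/H); rearrange for the unknown.
From Q* = √(2DS/H): S = Q*²H / (2D) = 595.3² × 17.4 / (2 × 9,400) = 327.9919.

S ≈ £327.99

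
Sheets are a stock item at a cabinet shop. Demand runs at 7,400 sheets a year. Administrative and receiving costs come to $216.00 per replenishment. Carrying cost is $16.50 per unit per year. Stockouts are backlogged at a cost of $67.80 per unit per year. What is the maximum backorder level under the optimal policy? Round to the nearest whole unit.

With planned backorders, Q* = √(2DS/H) · √((H+B)/B).
√(2DS/H) = √(2 × 7,400 × 216 / 16.5) = 440.165.
√((H+B)/B) = √((16.5+67.8)/67.8) = 1.1151.
Q* ≈ 490.811.
S* = Q* · H/(H+B) = 490.811 × 16.5/84.3 ≈ 96.066.

S* ≈ 96 sheets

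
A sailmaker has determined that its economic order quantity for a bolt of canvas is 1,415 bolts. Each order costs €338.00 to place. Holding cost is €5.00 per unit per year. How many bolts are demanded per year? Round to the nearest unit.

D ≈ 14,809 bolts per year

Squaring Q* = √(2DS/H) gives Q*² = 2DS/H.
From Q* = √(2DS/H): D = Q*²H / (2S) = 1,415² × 5 / (2 × 338) = 14809.357.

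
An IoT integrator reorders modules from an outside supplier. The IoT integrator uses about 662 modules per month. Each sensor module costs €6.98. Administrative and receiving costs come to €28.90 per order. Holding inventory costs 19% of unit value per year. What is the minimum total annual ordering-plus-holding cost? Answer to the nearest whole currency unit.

Annual demand D = 662 × 12 = 7,944.
Holding cost H = 0.19 × €6.98 = €1.3262 per unit per year.
EOQ = √(2DS/H) = √(2 × 7,944 × 28.9 / 1.3262) ≈ 588.41.
At Q*, ordering cost (D/Q*)S equals holding cost (Q*/2)H, each = √(DSH/2).
Minimum total = √(2DSH) = √(2 × 7,944 × 28.9 × 1.3262) ≈ 780.348.

TC* ≈ €780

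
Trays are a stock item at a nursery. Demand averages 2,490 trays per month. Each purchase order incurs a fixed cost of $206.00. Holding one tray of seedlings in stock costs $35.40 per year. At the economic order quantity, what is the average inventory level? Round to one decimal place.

Average inventory ≈ 294.9 trays

Annual demand D = 2,490 × 12 = 29,880.
Q* = √(2DS/H) = √(2 × 29,880 × 206 / 35.4) ≈ 589.71.
Average inventory = Q*/2 ≈ 589.71 / 2 = 294.854.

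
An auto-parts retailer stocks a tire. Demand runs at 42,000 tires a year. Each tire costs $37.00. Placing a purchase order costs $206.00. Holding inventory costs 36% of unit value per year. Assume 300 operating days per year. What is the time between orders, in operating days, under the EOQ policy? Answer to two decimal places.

Holding cost H = 0.36 × $37.00 = $13.3200 per unit per year.
Q* = √(2DS/H) = √(2 × 42,000 × 206 / 13.32) ≈ 1139.78.
Cycle time = Q*/D × 300 = 1139.78 / 42,000 × 300 ≈ 8.141 days.

T ≈ 8.14 days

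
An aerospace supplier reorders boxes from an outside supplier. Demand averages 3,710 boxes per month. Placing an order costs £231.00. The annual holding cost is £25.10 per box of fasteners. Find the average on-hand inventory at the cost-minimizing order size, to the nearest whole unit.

Average inventory ≈ 453 boxes

Annual demand D = 3,710 × 12 = 44,520.
EOQ = √(2DS/H) = √(2 × 44,520 × 231 / 25.1) ≈ 905.24.
Average inventory = Q*/2 ≈ 905.24 / 2 = 452.618.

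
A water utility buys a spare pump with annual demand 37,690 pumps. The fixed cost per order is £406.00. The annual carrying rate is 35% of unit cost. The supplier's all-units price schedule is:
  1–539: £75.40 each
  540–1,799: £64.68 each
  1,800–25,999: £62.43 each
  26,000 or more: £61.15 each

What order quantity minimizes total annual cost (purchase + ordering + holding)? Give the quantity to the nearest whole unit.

Q* ≈ 1,800 pumps

Holding cost per unit per year at price C is H = 0.35·C.
Evaluate total cost at each tier's feasible EOQ or, if the EOQ is below the tier, at the tier's minimum quantity.
Tier 1 (£75.40): EOQ = 1076.9 exceeds tier's upper bound 539, so this tier is dominated.
EOQ at £64.68 = 1162.7 (feasible in tier 2): TC = 37,690×£64.68 + (37,690/1162.7)×406 + (1162.7/2)×0.35×£64.68 = £2,464,110.67.
EOQ at £62.43 = 1183.5 < 1800, so use break Q=1800: TC = 37,690×£62.43 + (37,690/1800.0)×406 + (1800.0/2)×0.35×£62.43 = £2,381,153.34.
EOQ at £61.15 = 1195.8 < 26000, so use break Q=26000: TC = 37,690×£61.15 + (37,690/26000.0)×406 + (26000.0/2)×0.35×£61.15 = £2,583,564.54.
Lowest total cost is £2,381,153.34 at Q = 1800.0.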